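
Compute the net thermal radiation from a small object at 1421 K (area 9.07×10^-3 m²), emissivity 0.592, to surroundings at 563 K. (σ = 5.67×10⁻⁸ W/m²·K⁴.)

Q ≈ 1210 W

Q = εσA(T⁴ − T_s⁴). T⁴ − T_s⁴ = (1421)⁴ − (563)⁴ = 4.08×10^12 − 1.00×10^11 = 3.98×10^12 K⁴.
Q = 0.592 × 5.67×10⁻⁸ × 9.07×10^-3 × 3.98×10^12 = 1210 W.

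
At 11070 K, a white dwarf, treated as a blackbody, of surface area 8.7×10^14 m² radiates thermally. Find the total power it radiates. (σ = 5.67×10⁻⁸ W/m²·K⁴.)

P ≈ 7.41×10^23 W

P = σAT⁴ = 5.67×10⁻⁸ × 8.70×10^14 × (11070)⁴ = 5.67×10⁻⁸ × 8.70×10^14 × 1.50×10^16.
P = 7.41×10^23 W.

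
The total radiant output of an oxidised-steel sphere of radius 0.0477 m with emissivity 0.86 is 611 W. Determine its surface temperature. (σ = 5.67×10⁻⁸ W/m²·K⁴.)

A = 4πr² = 4π × (0.0477)² = 0.0286 m².
From P = εσAT⁴, T = (P / εσA)^(1/4) = (611 / (0.86 × 5.67×10⁻⁸ × 0.0286))^(1/4).
T = (4.38×10^11)^(1/4) = 814 K.

T ≈ 814 K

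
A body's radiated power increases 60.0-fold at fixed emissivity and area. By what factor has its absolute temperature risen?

factor ≈ 2.78

P ∝ T⁴ ⇒ T ∝ P^(1/4), so T scales by (60.0)^(1/4) = 2.78.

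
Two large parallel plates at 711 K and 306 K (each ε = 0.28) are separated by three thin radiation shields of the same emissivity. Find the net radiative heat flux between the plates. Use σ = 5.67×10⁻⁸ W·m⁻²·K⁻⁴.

q ≈ 569 W/m²

Each of the 4 gaps contributes resistance (2/ε − 1) = 2/0.28 − 1 = 6.143; total = 24.57.
q = σ(T₁⁴ − T₂⁴) / 24.57 = 5.67×10⁻⁸ × 2.47×10^11 / 24.57 = 569 W/m².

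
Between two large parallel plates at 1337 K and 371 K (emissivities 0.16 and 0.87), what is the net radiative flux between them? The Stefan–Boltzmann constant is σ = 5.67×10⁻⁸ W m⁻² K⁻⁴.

q ≈ 28100 W/m²

For two large parallel gray plates, q = σ(T₁⁴ − T₂⁴) / (1/ε₁ + 1/ε₂ − 1).
1/ε₁ + 1/ε₂ − 1 = 1/0.16 + 1/0.87 − 1 = 6.399.
T₁⁴ − T₂⁴ = 3.20×10^12 − 1.89×10^10 = 3.18×10^12 K⁴.
q = 5.67×10⁻⁸ × 3.18×10^12 / 6.399 = 28100 W/m².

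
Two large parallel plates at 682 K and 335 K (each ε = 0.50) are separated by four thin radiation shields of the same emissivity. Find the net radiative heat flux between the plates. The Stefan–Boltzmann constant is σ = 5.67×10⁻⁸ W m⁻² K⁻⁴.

q ≈ 770 W/m²

Each of the 5 gaps contributes resistance (2/ε − 1) = 2/0.50 − 1 = 3.000; total = 15.00.
q = σ(T₁⁴ − T₂⁴) / 15.00 = 5.67×10⁻⁸ × 2.04×10^11 / 15.00 = 770 W/m².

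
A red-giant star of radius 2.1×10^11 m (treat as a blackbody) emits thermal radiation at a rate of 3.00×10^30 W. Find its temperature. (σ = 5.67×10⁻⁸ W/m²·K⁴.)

T ≈ 3130 K

A = 4πr² = 4π × (2.1×10^11)² = 5.54×10^23 m².
From P = σAT⁴, T = (P / σA)^(1/4) = (3.00×10^30 / (5.67×10⁻⁸ × 5.54×10^23))^(1/4).
T = (9.55×10^13)^(1/4) = 3130 K.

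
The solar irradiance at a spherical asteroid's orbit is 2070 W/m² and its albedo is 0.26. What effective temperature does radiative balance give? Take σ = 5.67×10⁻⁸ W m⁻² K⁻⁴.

T ≈ 287 K

Power absorbed = (1−a)S·πR²; power emitted = 4πR²σT⁴. Equating and cancelling πR²:
T = ((1−a)S / 4σ)^(1/4) = (1530 / (4 × 5.67×10⁻⁸))^(1/4) = (6.75×10^9)^(1/4).
T = 287 K.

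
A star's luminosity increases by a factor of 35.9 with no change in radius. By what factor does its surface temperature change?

P ∝ T⁴ ⇒ T ∝ P^(1/4), so T scales by (35.9)^(1/4) = 2.45.

factor ≈ 2.45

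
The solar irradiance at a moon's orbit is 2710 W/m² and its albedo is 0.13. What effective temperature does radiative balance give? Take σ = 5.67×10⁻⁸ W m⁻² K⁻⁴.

Power absorbed = (1−a)S·πR²; power emitted = 4πR²σT⁴. Equating and cancelling πR²:
T = ((1−a)S / 4σ)^(1/4) = (2360 / (4 × 5.67×10⁻⁸))^(1/4) = (1.04×10^10)^(1/4).
T = 319 K.

T ≈ 319 K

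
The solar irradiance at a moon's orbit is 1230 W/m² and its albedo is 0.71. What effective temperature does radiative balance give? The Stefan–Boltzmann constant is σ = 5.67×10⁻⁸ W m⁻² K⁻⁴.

T ≈ 199 K

Power absorbed = (1−a)S·πR²; power emitted = 4πR²σT⁴. Equating and cancelling πR²:
T = ((1−a)S / 4σ)^(1/4) = (357 / (4 × 5.67×10⁻⁸))^(1/4) = (1.57×10^9)^(1/4).
T = 199 K.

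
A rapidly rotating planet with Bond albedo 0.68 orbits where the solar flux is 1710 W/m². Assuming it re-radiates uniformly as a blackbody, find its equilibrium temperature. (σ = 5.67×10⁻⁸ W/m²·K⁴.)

Power absorbed = (1−a)S·πR²; power emitted = 4πR²σT⁴. Equating and cancelling πR²:
T = ((1−a)S / 4σ)^(1/4) = (547 / (4 × 5.67×10⁻⁸))^(1/4) = (2.41×10^9)^(1/4).
T = 222 K.

T ≈ 222 K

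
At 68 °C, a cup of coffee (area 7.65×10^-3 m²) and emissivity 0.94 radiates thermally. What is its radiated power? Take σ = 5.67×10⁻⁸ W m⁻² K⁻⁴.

68 °C = 341 K.
Stefan–Boltzmann: P = εσAT⁴ = 0.94 × 5.67×10⁻⁸ × 7.65×10^-3 × (341)⁴ = 0.94 × 5.67×10⁻⁸ × 7.65×10^-3 × 1.35×10^10.
P = 5.51 W.

P ≈ 5.51 W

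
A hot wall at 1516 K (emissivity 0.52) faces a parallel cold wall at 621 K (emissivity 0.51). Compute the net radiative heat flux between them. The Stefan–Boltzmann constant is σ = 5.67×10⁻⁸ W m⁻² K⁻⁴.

For two large parallel gray plates, q = σ(T₁⁴ − T₂⁴) / (1/ε₁ + 1/ε₂ − 1).
1/ε₁ + 1/ε₂ − 1 = 1/0.52 + 1/0.51 − 1 = 2.884.
T₁⁴ − T₂⁴ = 5.28×10^12 − 1.49×10^11 = 5.13×10^12 K⁴.
q = 5.67×10⁻⁸ × 5.13×10^12 / 2.884 = 1.01×10^5 W/m².

q ≈ 1.01×10^5 W/m²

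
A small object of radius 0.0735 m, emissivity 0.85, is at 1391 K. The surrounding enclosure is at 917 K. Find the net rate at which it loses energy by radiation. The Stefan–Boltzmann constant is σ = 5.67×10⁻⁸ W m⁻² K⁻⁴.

A = 4πr² = 4π × (0.0735)² = 0.0679 m².
Q = εσA(T⁴ − T_s⁴). T⁴ − T_s⁴ = (1391)⁴ − (917)⁴ = 3.74×10^12 − 7.07×10^11 = 3.04×10^12 K⁴.
Q = 0.85 × 5.67×10⁻⁸ × 0.0679 × 3.04×10^12 = 9940 W.

Q ≈ 9940 W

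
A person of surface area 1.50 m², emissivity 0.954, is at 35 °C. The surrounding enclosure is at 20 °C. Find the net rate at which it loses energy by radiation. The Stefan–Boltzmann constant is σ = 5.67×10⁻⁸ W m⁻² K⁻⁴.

Q ≈ 132 W

Convert: 35 °C = 308 K; 20 °C = 293 K.
Q = εσA(T⁴ − T_s⁴). T⁴ − T_s⁴ = (308)⁴ − (293)⁴ = 9.00×10^9 − 7.37×10^9 = 1.63×10^9 K⁴.
Q = 0.954 × 5.67×10⁻⁸ × 1.50 × 1.63×10^9 = 132 W.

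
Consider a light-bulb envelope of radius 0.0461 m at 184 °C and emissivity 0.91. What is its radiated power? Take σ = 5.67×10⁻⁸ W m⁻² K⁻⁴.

A = 4πr² = 4π × (0.0461)² = 0.0267 m².
184 °C = 457 K.
Stefan–Boltzmann: P = εσAT⁴ = 0.91 × 5.67×10⁻⁸ × 0.0267 × (457)⁴ = 0.91 × 5.67×10⁻⁸ × 0.0267 × 4.36×10^10.
P = 60.1 W.

P ≈ 60.1 W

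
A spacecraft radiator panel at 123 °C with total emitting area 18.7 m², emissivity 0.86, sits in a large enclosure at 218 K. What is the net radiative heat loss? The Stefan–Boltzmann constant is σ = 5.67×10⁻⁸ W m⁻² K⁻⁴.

Convert: 123 °C = 396 K.
Q = εσA(T⁴ − T_s⁴). T⁴ − T_s⁴ = (396)⁴ − (218)⁴ = 2.46×10^10 − 2.26×10^9 = 2.23×10^10 K⁴.
Q = 0.86 × 5.67×10⁻⁸ × 18.7 × 2.23×10^10 = 20400 W.

Q ≈ 20400 W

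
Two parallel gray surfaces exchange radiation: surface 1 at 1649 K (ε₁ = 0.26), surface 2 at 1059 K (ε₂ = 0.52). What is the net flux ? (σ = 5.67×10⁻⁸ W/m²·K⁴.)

For two large parallel gray plates, q = σ(T₁⁴ − T₂⁴) / (1/ε₁ + 1/ε₂ − 1).
1/ε₁ + 1/ε₂ − 1 = 1/0.26 + 1/0.52 − 1 = 4.769.
T₁⁴ − T₂⁴ = 7.39×10^12 − 1.26×10^12 = 6.14×10^12 K⁴.
q = 5.67×10⁻⁸ × 6.14×10^12 / 4.769 = 73000 W/m².

q ≈ 73000 W/m²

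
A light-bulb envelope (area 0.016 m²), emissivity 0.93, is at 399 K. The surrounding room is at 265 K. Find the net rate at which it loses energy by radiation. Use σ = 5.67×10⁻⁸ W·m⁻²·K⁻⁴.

Q ≈ 17.2 W

Q = εσA(T⁴ − T_s⁴). T⁴ − T_s⁴ = (399)⁴ − (265)⁴ = 2.53×10^10 − 4.93×10^9 = 2.04×10^10 K⁴.
Q = 0.93 × 5.67×10⁻⁸ × 0.0160 × 2.04×10^10 = 17.2 W.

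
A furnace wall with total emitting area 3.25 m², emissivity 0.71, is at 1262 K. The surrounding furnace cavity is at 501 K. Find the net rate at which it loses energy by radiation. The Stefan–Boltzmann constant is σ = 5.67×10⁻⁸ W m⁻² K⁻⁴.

Q ≈ 3.24×10^5 W

Q = εσA(T⁴ − T_s⁴). T⁴ − T_s⁴ = (1262)⁴ − (501)⁴ = 2.54×10^12 − 6.30×10^10 = 2.47×10^12 K⁴.
Q = 0.71 × 5.67×10⁻⁸ × 3.25 × 2.47×10^12 = 3.24×10^5 W.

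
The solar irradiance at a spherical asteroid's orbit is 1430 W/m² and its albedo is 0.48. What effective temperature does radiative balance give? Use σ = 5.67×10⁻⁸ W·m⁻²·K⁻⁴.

T ≈ 239 K

Power absorbed = (1−a)S·πR²; power emitted = 4πR²σT⁴. Equating and cancelling πR²:
T = ((1−a)S / 4σ)^(1/4) = (744 / (4 × 5.67×10⁻⁸))^(1/4) = (3.28×10^9)^(1/4).
T = 239 K.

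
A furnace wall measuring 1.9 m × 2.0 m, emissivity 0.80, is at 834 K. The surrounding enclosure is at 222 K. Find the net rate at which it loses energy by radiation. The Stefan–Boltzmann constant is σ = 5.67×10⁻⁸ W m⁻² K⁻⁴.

Q ≈ 83000 W

A = 1.9 × 2.0 = 3.80 m².
Q = εσA(T⁴ − T_s⁴). T⁴ − T_s⁴ = (834)⁴ − (222)⁴ = 4.84×10^11 − 2.43×10^9 = 4.81×10^11 K⁴.
Q = 0.80 × 5.67×10⁻⁸ × 3.80 × 4.81×10^11 = 83000 W.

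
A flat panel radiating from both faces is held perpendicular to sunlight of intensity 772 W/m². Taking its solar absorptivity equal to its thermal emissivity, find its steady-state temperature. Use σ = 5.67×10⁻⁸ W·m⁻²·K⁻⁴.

T ≈ 287 K

Absorbed flux αS = emitted flux 2εσT⁴ per unit area; with α = ε this gives T = (S/2σ)^(1/4).
T = (772 / (2 × 5.67×10⁻⁸))^(1/4) = (6.81×10^9)^(1/4).
T = 287 K.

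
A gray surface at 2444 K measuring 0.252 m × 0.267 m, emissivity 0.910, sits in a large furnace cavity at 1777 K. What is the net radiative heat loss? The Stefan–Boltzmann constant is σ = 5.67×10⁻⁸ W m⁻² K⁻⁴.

Q ≈ 89200 W

A = 0.252 × 0.267 = 0.0673 m².
Q = εσA(T⁴ − T_s⁴). T⁴ − T_s⁴ = (2444)⁴ − (1777)⁴ = 3.57×10^13 − 9.97×10^12 = 2.57×10^13 K⁴.
Q = 0.910 × 5.67×10⁻⁸ × 0.0673 × 2.57×10^13 = 89200 W.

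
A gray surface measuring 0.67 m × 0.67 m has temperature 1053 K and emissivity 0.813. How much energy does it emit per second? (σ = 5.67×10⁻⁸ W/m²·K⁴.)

A = 0.67 × 0.67 = 0.449 m².
P = εσAT⁴ = 0.813 × 5.67×10⁻⁸ × 0.449 × (1053)⁴ = 0.813 × 5.67×10⁻⁸ × 0.449 × 1.23×10^12.
P = 25400 W.

P ≈ 25400 W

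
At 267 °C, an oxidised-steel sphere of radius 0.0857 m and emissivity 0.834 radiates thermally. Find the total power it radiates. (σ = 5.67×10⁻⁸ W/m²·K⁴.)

A = 4πr² = 4π × (0.0857)² = 0.0923 m².
267 °C = 540 K.
Stefan–Boltzmann: P = εσAT⁴ = 0.834 × 5.67×10⁻⁸ × 0.0923 × (540)⁴ = 0.834 × 5.67×10⁻⁸ × 0.0923 × 8.50×10^10.
P = 371 W.

P ≈ 371 W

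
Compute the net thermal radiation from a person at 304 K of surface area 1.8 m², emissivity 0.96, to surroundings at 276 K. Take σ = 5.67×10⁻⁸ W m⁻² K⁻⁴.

Q ≈ 268 W

Q = εσA(T⁴ − T_s⁴). T⁴ − T_s⁴ = (304)⁴ − (276)⁴ = 8.54×10^9 − 5.80×10^9 = 2.74×10^9 K⁴.
Q = 0.96 × 5.67×10⁻⁸ × 1.80 × 2.74×10^9 = 268 W.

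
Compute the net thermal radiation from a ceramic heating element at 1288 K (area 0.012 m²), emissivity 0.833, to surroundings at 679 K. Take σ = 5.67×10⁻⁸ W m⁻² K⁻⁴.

Q = εσA(T⁴ − T_s⁴). T⁴ − T_s⁴ = (1288)⁴ − (679)⁴ = 2.75×10^12 − 2.13×10^11 = 2.54×10^12 K⁴.
Q = 0.833 × 5.67×10⁻⁸ × 0.0120 × 2.54×10^12 = 1440 W.

Q ≈ 1440 W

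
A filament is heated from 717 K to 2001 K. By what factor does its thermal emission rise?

ratio ≈ 60.7

P ∝ T⁴, so the ratio is (2001/717)⁴ = (2.791)⁴ = 60.7.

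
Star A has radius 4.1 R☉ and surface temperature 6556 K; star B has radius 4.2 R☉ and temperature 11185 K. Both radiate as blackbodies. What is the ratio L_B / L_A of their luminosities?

L = 4πR²σT⁴ ∝ R²T⁴, so L_B/L_A = (4.2/4.1)² × (11185/6556)⁴ = 1.05 × 8.47 = 8.89.

L_B/L_A ≈ 8.89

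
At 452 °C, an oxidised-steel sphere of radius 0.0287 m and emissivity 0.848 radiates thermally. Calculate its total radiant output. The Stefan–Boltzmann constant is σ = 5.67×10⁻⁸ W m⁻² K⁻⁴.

P ≈ 138 W

A = 4πr² = 4π × (0.0287)² = 0.0104 m².
452 °C = 725 K.
P = εσAT⁴ = 0.848 × 5.67×10⁻⁸ × 0.0104 × (725)⁴ = 0.848 × 5.67×10⁻⁸ × 0.0104 × 2.76×10^11.
P = 138 W.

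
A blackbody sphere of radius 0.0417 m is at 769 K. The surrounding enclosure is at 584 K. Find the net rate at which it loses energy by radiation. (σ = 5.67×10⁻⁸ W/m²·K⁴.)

A = 4πr² = 4π × (0.0417)² = 0.0219 m².
Q = σA(T⁴ − T_s⁴). T⁴ − T_s⁴ = (769)⁴ − (584)⁴ = 3.50×10^11 − 1.16×10^11 = 2.33×10^11 K⁴.
Q = 5.67×10⁻⁸ × 0.0219 × 2.33×10^11 = 289 W.

Q ≈ 289 W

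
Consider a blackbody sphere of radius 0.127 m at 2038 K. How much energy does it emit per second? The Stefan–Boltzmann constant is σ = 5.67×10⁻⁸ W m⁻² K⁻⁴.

P ≈ 1.98×10^5 W

A = 4πr² = 4π × (0.127)² = 0.203 m².
P = σAT⁴ = 5.67×10⁻⁸ × 0.203 × (2038)⁴ = 5.67×10⁻⁸ × 0.203 × 1.73×10^13.
P = 1.98×10^5 W.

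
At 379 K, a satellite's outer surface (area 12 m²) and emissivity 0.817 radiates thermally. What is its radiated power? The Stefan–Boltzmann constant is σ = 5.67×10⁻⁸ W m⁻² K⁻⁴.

P ≈ 11500 W

P = εσAT⁴ = 0.817 × 5.67×10⁻⁸ × 12.0 × (379)⁴ = 0.817 × 5.67×10⁻⁸ × 12.0 × 2.06×10^10.
P = 11500 W.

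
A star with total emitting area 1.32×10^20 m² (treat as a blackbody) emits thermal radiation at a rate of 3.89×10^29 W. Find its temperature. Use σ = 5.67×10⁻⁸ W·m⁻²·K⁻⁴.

From P = σAT⁴, T = (P / σA)^(1/4) = (3.89×10^29 / (5.67×10⁻⁸ × 1.32×10^20))^(1/4).
T = (5.20×10^16)^(1/4) = 15100 K.

T ≈ 15100 K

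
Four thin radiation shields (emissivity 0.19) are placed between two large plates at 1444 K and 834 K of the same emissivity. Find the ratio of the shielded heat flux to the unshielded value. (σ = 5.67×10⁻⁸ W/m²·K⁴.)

ratio ≈ 0.200

With N identical shields there are N+1 = 5 gaps in series, each with the same radiative resistance, so the flux falls to 1/(N+1) of its unshielded value.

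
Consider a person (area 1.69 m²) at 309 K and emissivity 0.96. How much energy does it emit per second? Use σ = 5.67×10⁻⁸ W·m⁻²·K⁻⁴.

P ≈ 839 W

Stefan–Boltzmann: P = εσAT⁴ = 0.96 × 5.67×10⁻⁸ × 1.69 × (309)⁴ = 0.96 × 5.67×10⁻⁸ × 1.69 × 9.12×10^9.
P = 839 W.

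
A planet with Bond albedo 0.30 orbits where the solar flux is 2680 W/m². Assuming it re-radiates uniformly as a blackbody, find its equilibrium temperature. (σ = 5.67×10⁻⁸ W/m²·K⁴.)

Power absorbed = (1−a)S·πR²; power emitted = 4πR²σT⁴. Equating and cancelling πR²:
T = ((1−a)S / 4σ)^(1/4) = (1880 / (4 × 5.67×10⁻⁸))^(1/4) = (8.27×10^9)^(1/4).
T = 302 K.

T ≈ 302 K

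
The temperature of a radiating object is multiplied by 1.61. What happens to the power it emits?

factor ≈ 6.72

P ∝ T⁴, so the power scales as (1.61)⁴ = 6.72.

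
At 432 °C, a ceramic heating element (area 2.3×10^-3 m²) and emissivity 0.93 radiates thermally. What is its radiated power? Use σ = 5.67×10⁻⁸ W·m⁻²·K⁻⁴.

P ≈ 30.0 W

432 °C = 705 K.
P = εσAT⁴ = 0.93 × 5.67×10⁻⁸ × 2.30×10^-3 × (705)⁴ = 0.93 × 5.67×10⁻⁸ × 2.30×10^-3 × 2.47×10^11.
P = 30.0 W.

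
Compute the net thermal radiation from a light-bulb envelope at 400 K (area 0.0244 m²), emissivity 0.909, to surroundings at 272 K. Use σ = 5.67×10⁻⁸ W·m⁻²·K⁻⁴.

Q = εσA(T⁴ − T_s⁴). T⁴ − T_s⁴ = (400)⁴ − (272)⁴ = 2.56×10^10 − 5.47×10^9 = 2.01×10^10 K⁴.
Q = 0.909 × 5.67×10⁻⁸ × 0.0244 × 2.01×10^10 = 25.3 W.

Q ≈ 25.3 W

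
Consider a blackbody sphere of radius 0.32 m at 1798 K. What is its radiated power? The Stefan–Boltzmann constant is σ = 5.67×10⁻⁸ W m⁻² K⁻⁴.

A = 4πr² = 4π × (0.32)² = 1.29 m².
P = σAT⁴ = 5.67×10⁻⁸ × 1.29 × (1798)⁴ = 5.67×10⁻⁸ × 1.29 × 1.05×10^13.
P = 7.63×10^5 W.

P ≈ 7.63×10^5 W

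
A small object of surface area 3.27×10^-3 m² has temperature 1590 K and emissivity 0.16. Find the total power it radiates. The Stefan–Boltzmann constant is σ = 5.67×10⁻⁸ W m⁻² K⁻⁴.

P = εσAT⁴ = 0.16 × 5.67×10⁻⁸ × 3.27×10^-3 × (1590)⁴ = 0.16 × 5.67×10⁻⁸ × 3.27×10^-3 × 6.39×10^12.
P = 190 W.

P ≈ 190 W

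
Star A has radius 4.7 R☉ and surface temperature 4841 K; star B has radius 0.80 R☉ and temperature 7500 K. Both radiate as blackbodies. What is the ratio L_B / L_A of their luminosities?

L_B/L_A ≈ 0.167

L = 4πR²σT⁴ ∝ R²T⁴, so L_B/L_A = (0.80/4.7)² × (7500/4841)⁴ = 0.0290 × 5.76 = 0.167.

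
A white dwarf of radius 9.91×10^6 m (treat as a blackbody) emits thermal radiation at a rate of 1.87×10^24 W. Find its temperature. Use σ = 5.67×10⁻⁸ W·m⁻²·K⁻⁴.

A = 4πr² = 4π × (9.91×10^6)² = 1.23×10^15 m².
From P = σAT⁴, T = (P / σA)^(1/4) = (1.87×10^24 / (5.67×10⁻⁸ × 1.23×10^15))^(1/4).
T = (2.67×10^16)^(1/4) = 12800 K.

T ≈ 12800 K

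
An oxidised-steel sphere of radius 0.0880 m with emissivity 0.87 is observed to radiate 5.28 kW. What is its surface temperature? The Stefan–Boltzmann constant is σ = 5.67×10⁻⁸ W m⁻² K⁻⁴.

A = 4πr² = 4π × (0.0880)² = 0.0973 m².
From P = εσAT⁴, T = (P / εσA)^(1/4) = (5280 / (0.87 × 5.67×10⁻⁸ × 0.0973))^(1/4).
T = (1.10×10^12)^(1/4) = 1020 K.

T ≈ 1020 K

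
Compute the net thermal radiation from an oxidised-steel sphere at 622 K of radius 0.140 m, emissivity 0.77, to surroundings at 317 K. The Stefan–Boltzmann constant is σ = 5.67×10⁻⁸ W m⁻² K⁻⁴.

Q ≈ 1500 W

A = 4πr² = 4π × (0.140)² = 0.246 m².
Q = εσA(T⁴ − T_s⁴). T⁴ − T_s⁴ = (622)⁴ − (317)⁴ = 1.50×10^11 − 1.01×10^10 = 1.40×10^11 K⁴.
Q = 0.77 × 5.67×10⁻⁸ × 0.246 × 1.40×10^11 = 1500 W.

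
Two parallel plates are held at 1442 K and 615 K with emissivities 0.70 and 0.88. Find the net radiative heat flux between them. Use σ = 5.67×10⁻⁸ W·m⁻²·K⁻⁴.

For two large parallel gray plates, q = σ(T₁⁴ − T₂⁴) / (1/ε₁ + 1/ε₂ − 1).
1/ε₁ + 1/ε₂ − 1 = 1/0.70 + 1/0.88 − 1 = 1.565.
T₁⁴ − T₂⁴ = 4.32×10^12 − 1.43×10^11 = 4.18×10^12 K⁴.
q = 5.67×10⁻⁸ × 4.18×10^12 / 1.565 = 1.51×10^5 W/m².

q ≈ 1.51×10^5 W/m²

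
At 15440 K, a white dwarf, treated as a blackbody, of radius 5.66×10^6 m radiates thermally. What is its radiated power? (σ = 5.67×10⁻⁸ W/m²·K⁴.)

P ≈ 1.30×10^24 W

A = 4πr² = 4π × (5.66×10^6)² = 4.03×10^14 m².
P = σAT⁴ = 5.67×10⁻⁸ × 4.03×10^14 × (15440)⁴ = 5.67×10⁻⁸ × 4.03×10^14 × 5.68×10^16.
P = 1.30×10^24 W.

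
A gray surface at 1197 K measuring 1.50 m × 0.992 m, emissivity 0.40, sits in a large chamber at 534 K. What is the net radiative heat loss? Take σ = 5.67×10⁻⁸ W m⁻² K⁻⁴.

A = 1.50 × 0.992 = 1.49 m².
Q = εσA(T⁴ − T_s⁴). T⁴ − T_s⁴ = (1197)⁴ − (534)⁴ = 2.05×10^12 − 8.13×10^10 = 1.97×10^12 K⁴.
Q = 0.40 × 5.67×10⁻⁸ × 1.49 × 1.97×10^12 = 66500 W.

Q ≈ 66500 W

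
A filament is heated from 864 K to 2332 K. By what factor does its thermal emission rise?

ratio ≈ 53.1

P ∝ T⁴, so the ratio is (2332/864)⁴ = (2.699)⁴ = 53.1.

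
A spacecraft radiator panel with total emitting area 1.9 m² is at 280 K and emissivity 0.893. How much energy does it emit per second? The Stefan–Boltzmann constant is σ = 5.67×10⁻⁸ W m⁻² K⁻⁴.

P = εσAT⁴ = 0.893 × 5.67×10⁻⁸ × 1.90 × (280)⁴ = 0.893 × 5.67×10⁻⁸ × 1.90 × 6.15×10^9.
P = 591 W.

P ≈ 591 W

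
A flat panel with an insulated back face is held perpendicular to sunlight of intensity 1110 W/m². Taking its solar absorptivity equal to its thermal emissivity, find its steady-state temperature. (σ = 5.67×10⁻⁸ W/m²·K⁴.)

T ≈ 374 K

Absorbed flux αS = emitted flux εσT⁴ (one radiating face); with α = ε, T = (S/σ)^(1/4).
T = (1110 / 5.67×10⁻⁸)^(1/4) = (1.96×10^10)^(1/4).
T = 374 K.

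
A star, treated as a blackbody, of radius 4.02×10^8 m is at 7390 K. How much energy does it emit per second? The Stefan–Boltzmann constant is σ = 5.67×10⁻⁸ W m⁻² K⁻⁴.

P ≈ 3.43×10^26 W

A = 4πr² = 4π × (4.02×10^8)² = 2.03×10^18 m².
P = σAT⁴ = 5.67×10⁻⁸ × 2.03×10^18 × (7390)⁴ = 5.67×10⁻⁸ × 2.03×10^18 × 2.98×10^15.
P = 3.43×10^26 W.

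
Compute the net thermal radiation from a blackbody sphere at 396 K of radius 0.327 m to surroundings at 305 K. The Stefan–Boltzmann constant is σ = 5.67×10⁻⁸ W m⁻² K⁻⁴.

A = 4πr² = 4π × (0.327)² = 1.34 m².
Q = σA(T⁴ − T_s⁴). T⁴ − T_s⁴ = (396)⁴ − (305)⁴ = 2.46×10^10 − 8.65×10^9 = 1.59×10^10 K⁴.
Q = 5.67×10⁻⁸ × 1.34 × 1.59×10^10 = 1210 W.

Q ≈ 1210 W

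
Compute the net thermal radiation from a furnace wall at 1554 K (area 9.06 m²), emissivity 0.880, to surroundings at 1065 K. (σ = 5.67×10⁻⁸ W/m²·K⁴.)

Q ≈ 2.05×10^6 W

Q = εσA(T⁴ − T_s⁴). T⁴ − T_s⁴ = (1554)⁴ − (1065)⁴ = 5.83×10^12 − 1.29×10^12 = 4.55×10^12 K⁴.
Q = 0.880 × 5.67×10⁻⁸ × 9.06 × 4.55×10^12 = 2.05×10^6 W.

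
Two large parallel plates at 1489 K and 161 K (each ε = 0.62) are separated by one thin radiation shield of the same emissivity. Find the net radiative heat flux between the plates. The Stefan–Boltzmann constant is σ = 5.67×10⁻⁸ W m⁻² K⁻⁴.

Each of the 2 gaps contributes resistance (2/ε − 1) = 2/0.62 − 1 = 2.226; total = 4.452.
q = σ(T₁⁴ − T₂⁴) / 4.452 = 5.67×10⁻⁸ × 4.91×10^12 / 4.452 = 62600 W/m².

q ≈ 62600 W/m²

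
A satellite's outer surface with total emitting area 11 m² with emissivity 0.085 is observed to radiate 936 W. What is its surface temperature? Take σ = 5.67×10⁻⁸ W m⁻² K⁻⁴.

T ≈ 365 K

From P = εσAT⁴, T = (P / εσA)^(1/4) = (936 / (0.085 × 5.67×10⁻⁸ × 11.0))^(1/4).
T = (1.77×10^10)^(1/4) = 365 K.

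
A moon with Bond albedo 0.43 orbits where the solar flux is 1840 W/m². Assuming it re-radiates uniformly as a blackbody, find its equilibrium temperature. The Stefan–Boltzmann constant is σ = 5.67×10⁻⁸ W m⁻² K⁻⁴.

T ≈ 261 K

Power absorbed = (1−a)S·πR²; power emitted = 4πR²σT⁴. Equating and cancelling πR²:
T = ((1−a)S / 4σ)^(1/4) = (1050 / (4 × 5.67×10⁻⁸))^(1/4) = (4.62×10^9)^(1/4).
T = 261 K.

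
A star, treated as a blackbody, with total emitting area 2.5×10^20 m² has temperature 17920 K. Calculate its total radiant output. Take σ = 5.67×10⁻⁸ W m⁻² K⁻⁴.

P = σAT⁴ = 5.67×10⁻⁸ × 2.50×10^20 × (17920)⁴ = 5.67×10⁻⁸ × 2.50×10^20 × 1.03×10^17.
P = 1.46×10^30 W.

P ≈ 1.46×10^30 W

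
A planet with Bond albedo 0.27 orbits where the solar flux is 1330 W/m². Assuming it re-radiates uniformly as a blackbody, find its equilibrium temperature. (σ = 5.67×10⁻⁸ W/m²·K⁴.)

Power absorbed = (1−a)S·πR²; power emitted = 4πR²σT⁴. Equating and cancelling πR²:
T = ((1−a)S / 4σ)^(1/4) = (971 / (4 × 5.67×10⁻⁸))^(1/4) = (4.28×10^9)^(1/4).
T = 256 K.

T ≈ 256 K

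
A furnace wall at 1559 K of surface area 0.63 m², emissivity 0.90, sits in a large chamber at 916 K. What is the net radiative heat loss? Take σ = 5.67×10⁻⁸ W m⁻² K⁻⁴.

Q = εσA(T⁴ − T_s⁴). T⁴ − T_s⁴ = (1559)⁴ − (916)⁴ = 5.91×10^12 − 7.04×10^11 = 5.20×10^12 K⁴.
Q = 0.90 × 5.67×10⁻⁸ × 0.630 × 5.20×10^12 = 1.67×10^5 W.

Q ≈ 1.67×10^5 W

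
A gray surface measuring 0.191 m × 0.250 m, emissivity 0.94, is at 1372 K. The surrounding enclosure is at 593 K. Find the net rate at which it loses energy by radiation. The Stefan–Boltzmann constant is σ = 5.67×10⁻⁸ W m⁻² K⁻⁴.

A = 0.191 × 0.250 = 0.0478 m².
Q = εσA(T⁴ − T_s⁴). T⁴ − T_s⁴ = (1372)⁴ − (593)⁴ = 3.54×10^12 − 1.24×10^11 = 3.42×10^12 K⁴.
Q = 0.94 × 5.67×10⁻⁸ × 0.0478 × 3.42×10^12 = 8700 W.

Q ≈ 8700 W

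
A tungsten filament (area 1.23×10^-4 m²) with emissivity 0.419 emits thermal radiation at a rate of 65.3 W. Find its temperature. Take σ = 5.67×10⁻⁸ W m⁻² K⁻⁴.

T ≈ 2170 K

From P = εσAT⁴, T = (P / εσA)^(1/4) = (65.3 / (0.419 × 5.67×10⁻⁸ × 1.23×10^-4))^(1/4).
T = (2.23×10^13)^(1/4) = 2170 K.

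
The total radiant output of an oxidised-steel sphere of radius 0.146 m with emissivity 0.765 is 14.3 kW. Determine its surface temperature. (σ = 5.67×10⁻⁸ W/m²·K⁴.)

A = 4πr² = 4π × (0.146)² = 0.268 m².
From P = εσAT⁴, T = (P / εσA)^(1/4) = (14300 / (0.765 × 5.67×10⁻⁸ × 0.268))^(1/4).
T = (1.23×10^12)^(1/4) = 1050 K.

T ≈ 1050 K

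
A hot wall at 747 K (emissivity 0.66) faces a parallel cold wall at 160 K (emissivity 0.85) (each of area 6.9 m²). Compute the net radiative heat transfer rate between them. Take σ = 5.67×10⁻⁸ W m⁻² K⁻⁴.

Q ≈ 71900 W

For two large parallel gray plates, q = σ(T₁⁴ − T₂⁴) / (1/ε₁ + 1/ε₂ − 1).
1/ε₁ + 1/ε₂ − 1 = 1/0.66 + 1/0.85 − 1 = 1.692.
T₁⁴ − T₂⁴ = 3.11×10^11 − 6.55×10^8 = 3.11×10^11 K⁴.
q = 5.67×10⁻⁸ × 3.11×10^11 / 1.692 = 10400 W/m².
Q = q·A = 10400 × 6.9 = 71900 W.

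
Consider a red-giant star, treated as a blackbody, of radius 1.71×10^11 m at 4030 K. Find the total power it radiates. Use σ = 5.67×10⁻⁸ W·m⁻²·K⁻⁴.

P ≈ 5.50×10^30 W

A = 4πr² = 4π × (1.71×10^11)² = 3.67×10^23 m².
P = σAT⁴ = 5.67×10⁻⁸ × 3.67×10^23 × (4030)⁴ = 5.67×10⁻⁸ × 3.67×10^23 × 2.64×10^14.
P = 5.50×10^30 W.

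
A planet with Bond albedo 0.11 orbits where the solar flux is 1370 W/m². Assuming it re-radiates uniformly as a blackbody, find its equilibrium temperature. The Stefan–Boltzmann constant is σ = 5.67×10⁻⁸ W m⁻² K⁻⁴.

T ≈ 271 K

Power absorbed = (1−a)S·πR²; power emitted = 4πR²σT⁴. Equating and cancelling πR²:
T = ((1−a)S / 4σ)^(1/4) = (1220 / (4 × 5.67×10⁻⁸))^(1/4) = (5.38×10^9)^(1/4).
T = 271 K.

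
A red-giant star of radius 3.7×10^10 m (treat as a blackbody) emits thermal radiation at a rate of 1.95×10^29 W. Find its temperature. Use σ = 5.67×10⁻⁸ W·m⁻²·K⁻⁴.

T ≈ 3760 K

A = 4πr² = 4π × (3.7×10^10)² = 1.72×10^22 m².
From P = σAT⁴, T = (P / σA)^(1/4) = (1.95×10^29 / (5.67×10⁻⁸ × 1.72×10^22))^(1/4).
T = (2.00×10^14)^(1/4) = 3760 K.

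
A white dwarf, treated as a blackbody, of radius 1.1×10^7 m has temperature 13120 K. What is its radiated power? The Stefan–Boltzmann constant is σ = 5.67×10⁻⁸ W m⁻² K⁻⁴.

A = 4πr² = 4π × (1.1×10^7)² = 1.52×10^15 m².
P = σAT⁴ = 5.67×10⁻⁸ × 1.52×10^15 × (13120)⁴ = 5.67×10⁻⁸ × 1.52×10^15 × 2.96×10^16.
P = 2.55×10^24 W.

P ≈ 2.55×10^24 W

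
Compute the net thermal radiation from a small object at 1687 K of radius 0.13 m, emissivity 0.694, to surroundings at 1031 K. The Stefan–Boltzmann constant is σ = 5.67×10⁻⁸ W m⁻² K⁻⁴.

Q ≈ 58200 W

A = 4πr² = 4π × (0.13)² = 0.212 m².
Q = εσA(T⁴ − T_s⁴). T⁴ − T_s⁴ = (1687)⁴ − (1031)⁴ = 8.10×10^12 − 1.13×10^12 = 6.97×10^12 K⁴.
Q = 0.694 × 5.67×10⁻⁸ × 0.212 × 6.97×10^12 = 58200 W.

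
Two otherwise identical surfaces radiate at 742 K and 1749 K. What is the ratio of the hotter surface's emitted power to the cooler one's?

ratio ≈ 30.9

P ∝ T⁴, so the ratio is (1749/742)⁴ = (2.357)⁴ = 30.9.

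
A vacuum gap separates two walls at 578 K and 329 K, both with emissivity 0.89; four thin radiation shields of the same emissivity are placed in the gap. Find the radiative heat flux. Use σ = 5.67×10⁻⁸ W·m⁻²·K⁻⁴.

Each of the 5 gaps contributes resistance (2/ε − 1) = 2/0.89 − 1 = 1.247; total = 6.236.
q = σ(T₁⁴ − T₂⁴) / 6.236 = 5.67×10⁻⁸ × 9.99×10^10 / 6.236 = 908 W/m².

q ≈ 908 W/m²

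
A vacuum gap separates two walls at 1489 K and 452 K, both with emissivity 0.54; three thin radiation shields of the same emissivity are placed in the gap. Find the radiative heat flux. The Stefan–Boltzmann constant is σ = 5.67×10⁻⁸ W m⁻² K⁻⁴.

q ≈ 25600 W/m²

Each of the 4 gaps contributes resistance (2/ε − 1) = 2/0.54 − 1 = 2.704; total = 10.81.
q = σ(T₁⁴ − T₂⁴) / 10.81 = 5.67×10⁻⁸ × 4.87×10^12 / 10.81 = 25600 W/m².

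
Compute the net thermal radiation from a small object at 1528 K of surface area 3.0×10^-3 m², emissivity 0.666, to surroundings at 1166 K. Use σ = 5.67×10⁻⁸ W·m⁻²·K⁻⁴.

Q ≈ 408 W

Q = εσA(T⁴ − T_s⁴). T⁴ − T_s⁴ = (1528)⁴ − (1166)⁴ = 5.45×10^12 − 1.85×10^12 = 3.60×10^12 K⁴.
Q = 0.666 × 5.67×10⁻⁸ × 3.00×10^-3 × 3.60×10^12 = 408 W.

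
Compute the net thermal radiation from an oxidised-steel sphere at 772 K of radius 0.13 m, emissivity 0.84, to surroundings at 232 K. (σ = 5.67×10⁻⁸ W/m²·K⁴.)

A = 4πr² = 4π × (0.13)² = 0.212 m².
Q = εσA(T⁴ − T_s⁴). T⁴ − T_s⁴ = (772)⁴ − (232)⁴ = 3.55×10^11 − 2.90×10^9 = 3.52×10^11 K⁴.
Q = 0.84 × 5.67×10⁻⁸ × 0.212 × 3.52×10^11 = 3560 W.

Q ≈ 3560 W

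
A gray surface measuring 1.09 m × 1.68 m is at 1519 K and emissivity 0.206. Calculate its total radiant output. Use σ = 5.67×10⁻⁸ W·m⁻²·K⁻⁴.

P ≈ 1.14×10^5 W

A = 1.09 × 1.68 = 1.83 m².
P = εσAT⁴ = 0.206 × 5.67×10⁻⁸ × 1.83 × (1519)⁴ = 0.206 × 5.67×10⁻⁸ × 1.83 × 5.32×10^12.
P = 1.14×10^5 W.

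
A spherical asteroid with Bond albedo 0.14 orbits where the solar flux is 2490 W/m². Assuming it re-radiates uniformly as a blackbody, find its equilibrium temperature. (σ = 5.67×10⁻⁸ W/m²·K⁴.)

Power absorbed = (1−a)S·πR²; power emitted = 4πR²σT⁴. Equating and cancelling πR²:
T = ((1−a)S / 4σ)^(1/4) = (2140 / (4 × 5.67×10⁻⁸))^(1/4) = (9.44×10^9)^(1/4).
T = 312 K.

T ≈ 312 K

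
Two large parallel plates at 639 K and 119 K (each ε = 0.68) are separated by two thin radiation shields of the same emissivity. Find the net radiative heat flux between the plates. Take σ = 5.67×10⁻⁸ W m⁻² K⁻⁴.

q ≈ 1620 W/m²

Each of the 3 gaps contributes resistance (2/ε − 1) = 2/0.68 − 1 = 1.941; total = 5.824.
q = σ(T₁⁴ − T₂⁴) / 5.824 = 5.67×10⁻⁸ × 1.67×10^11 / 5.824 = 1620 W/m².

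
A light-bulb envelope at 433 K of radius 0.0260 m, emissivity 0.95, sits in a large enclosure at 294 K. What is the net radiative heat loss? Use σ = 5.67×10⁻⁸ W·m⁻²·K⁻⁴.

Q ≈ 12.7 W

A = 4πr² = 4π × (0.0260)² = 8.49×10^-3 m².
Q = εσA(T⁴ − T_s⁴). T⁴ − T_s⁴ = (433)⁴ − (294)⁴ = 3.52×10^10 − 7.47×10^9 = 2.77×10^10 K⁴.
Q = 0.95 × 5.67×10⁻⁸ × 8.49×10^-3 × 2.77×10^10 = 12.7 W.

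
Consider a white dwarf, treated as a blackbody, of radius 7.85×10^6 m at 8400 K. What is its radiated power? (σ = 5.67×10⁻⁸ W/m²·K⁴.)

A = 4πr² = 4π × (7.85×10^6)² = 7.74×10^14 m².
P = σAT⁴ = 5.67×10⁻⁸ × 7.74×10^14 × (8400)⁴ = 5.67×10⁻⁸ × 7.74×10^14 × 4.98×10^15.
P = 2.19×10^23 W.

P ≈ 2.19×10^23 W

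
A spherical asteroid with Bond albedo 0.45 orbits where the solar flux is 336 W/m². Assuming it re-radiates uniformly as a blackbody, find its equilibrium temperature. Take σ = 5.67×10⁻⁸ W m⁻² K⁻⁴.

Power absorbed = (1−a)S·πR²; power emitted = 4πR²σT⁴. Equating and cancelling πR²:
T = ((1−a)S / 4σ)^(1/4) = (185 / (4 × 5.67×10⁻⁸))^(1/4) = (8.15×10^8)^(1/4).
T = 169 K.

T ≈ 169 K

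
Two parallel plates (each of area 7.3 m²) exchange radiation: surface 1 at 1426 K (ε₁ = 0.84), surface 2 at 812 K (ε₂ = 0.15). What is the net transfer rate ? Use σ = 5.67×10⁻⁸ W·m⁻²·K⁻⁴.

Q ≈ 2.23×10^5 W

For two large parallel gray plates, q = σ(T₁⁴ − T₂⁴) / (1/ε₁ + 1/ε₂ − 1).
1/ε₁ + 1/ε₂ − 1 = 1/0.84 + 1/0.15 − 1 = 6.857.
T₁⁴ − T₂⁴ = 4.14×10^12 − 4.35×10^11 = 3.70×10^12 K⁴.
q = 5.67×10⁻⁸ × 3.70×10^12 / 6.857 = 30600 W/m².
Q = q·A = 30600 × 7.3 = 2.23×10^5 W.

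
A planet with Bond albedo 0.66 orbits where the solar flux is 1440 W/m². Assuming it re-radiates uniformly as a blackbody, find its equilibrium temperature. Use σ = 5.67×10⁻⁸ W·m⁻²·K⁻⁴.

Power absorbed = (1−a)S·πR²; power emitted = 4πR²σT⁴. Equating and cancelling πR²:
T = ((1−a)S / 4σ)^(1/4) = (490 / (4 × 5.67×10⁻⁸))^(1/4) = (2.16×10^9)^(1/4).
T = 216 K.

T ≈ 216 K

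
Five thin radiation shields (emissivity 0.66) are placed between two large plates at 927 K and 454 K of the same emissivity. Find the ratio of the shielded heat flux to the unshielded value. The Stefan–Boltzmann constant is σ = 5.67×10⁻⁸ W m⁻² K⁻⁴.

ratio ≈ 0.167

With N identical shields there are N+1 = 6 gaps in series, each with the same radiative resistance, so the flux falls to 1/(N+1) of its unshielded value.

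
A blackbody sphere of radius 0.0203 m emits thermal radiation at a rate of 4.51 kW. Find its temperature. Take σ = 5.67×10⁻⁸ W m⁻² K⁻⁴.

T ≈ 1980 K

A = 4πr² = 4π × (0.0203)² = 5.18×10^-3 m².
From P = σAT⁴, T = (P / σA)^(1/4) = (4510 / (5.67×10⁻⁸ × 5.18×10^-3))^(1/4).
T = (1.54×10^13)^(1/4) = 1980 K.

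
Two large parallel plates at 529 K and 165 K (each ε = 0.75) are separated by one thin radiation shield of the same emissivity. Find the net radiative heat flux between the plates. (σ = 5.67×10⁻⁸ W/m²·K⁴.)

Each of the 2 gaps contributes resistance (2/ε − 1) = 2/0.75 − 1 = 1.667; total = 3.333.
q = σ(T₁⁴ − T₂⁴) / 3.333 = 5.67×10⁻⁸ × 7.76×10^10 / 3.333 = 1320 W/m².

q ≈ 1320 W/m²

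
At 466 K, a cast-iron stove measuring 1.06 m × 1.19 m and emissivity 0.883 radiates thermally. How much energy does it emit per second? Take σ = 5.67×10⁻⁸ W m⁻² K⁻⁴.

P ≈ 2980 W

A = 1.06 × 1.19 = 1.26 m².
P = εσAT⁴ = 0.883 × 5.67×10⁻⁸ × 1.26 × (466)⁴ = 0.883 × 5.67×10⁻⁸ × 1.26 × 4.72×10^10.
P = 2980 W.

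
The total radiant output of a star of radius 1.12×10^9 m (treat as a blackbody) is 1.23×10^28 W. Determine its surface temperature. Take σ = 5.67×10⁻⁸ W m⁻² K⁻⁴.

T ≈ 10800 K

A = 4πr² = 4π × (1.12×10^9)² = 1.58×10^19 m².
From P = σAT⁴, T = (P / σA)^(1/4) = (1.23×10^28 / (5.67×10⁻⁸ × 1.58×10^19))^(1/4).
T = (1.38×10^16)^(1/4) = 10800 K.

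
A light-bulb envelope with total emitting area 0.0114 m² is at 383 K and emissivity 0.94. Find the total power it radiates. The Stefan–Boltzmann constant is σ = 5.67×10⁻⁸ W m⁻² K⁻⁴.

P = εσAT⁴ = 0.94 × 5.67×10⁻⁸ × 0.0114 × (383)⁴ = 0.94 × 5.67×10⁻⁸ × 0.0114 × 2.15×10^10.
P = 13.1 W.

P ≈ 13.1 W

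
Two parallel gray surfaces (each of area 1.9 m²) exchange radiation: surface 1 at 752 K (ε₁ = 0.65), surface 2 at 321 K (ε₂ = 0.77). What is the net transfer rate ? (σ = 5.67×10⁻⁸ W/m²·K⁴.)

For two large parallel gray plates, q = σ(T₁⁴ − T₂⁴) / (1/ε₁ + 1/ε₂ − 1).
1/ε₁ + 1/ε₂ − 1 = 1/0.65 + 1/0.77 − 1 = 1.837.
T₁⁴ − T₂⁴ = 3.20×10^11 − 1.06×10^10 = 3.09×10^11 K⁴.
q = 5.67×10⁻⁸ × 3.09×10^11 / 1.837 = 9540 W/m².
Q = q·A = 9540 × 1.9 = 18100 W.

Q ≈ 18100 W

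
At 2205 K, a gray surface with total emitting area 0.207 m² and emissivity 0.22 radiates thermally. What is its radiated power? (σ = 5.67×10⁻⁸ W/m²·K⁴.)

P = εσAT⁴ = 0.22 × 5.67×10⁻⁸ × 0.207 × (2205)⁴ = 0.22 × 5.67×10⁻⁸ × 0.207 × 2.36×10^13.
P = 61000 W.

P ≈ 61000 W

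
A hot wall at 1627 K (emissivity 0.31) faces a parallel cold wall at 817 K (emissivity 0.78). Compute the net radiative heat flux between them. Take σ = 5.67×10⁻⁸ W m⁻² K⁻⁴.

For two large parallel gray plates, q = σ(T₁⁴ − T₂⁴) / (1/ε₁ + 1/ε₂ − 1).
1/ε₁ + 1/ε₂ − 1 = 1/0.31 + 1/0.78 − 1 = 3.508.
T₁⁴ − T₂⁴ = 7.01×10^12 − 4.46×10^11 = 6.56×10^12 K⁴.
q = 5.67×10⁻⁸ × 6.56×10^12 / 3.508 = 1.06×10^5 W/m².

q ≈ 1.06×10^5 W/m²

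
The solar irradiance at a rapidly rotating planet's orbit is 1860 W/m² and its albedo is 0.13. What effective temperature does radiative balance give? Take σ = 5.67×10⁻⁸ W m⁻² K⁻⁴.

Power absorbed = (1−a)S·πR²; power emitted = 4πR²σT⁴. Equating and cancelling πR²:
T = ((1−a)S / 4σ)^(1/4) = (1620 / (4 × 5.67×10⁻⁸))^(1/4) = (7.13×10^9)^(1/4).
T = 291 K.

T ≈ 291 K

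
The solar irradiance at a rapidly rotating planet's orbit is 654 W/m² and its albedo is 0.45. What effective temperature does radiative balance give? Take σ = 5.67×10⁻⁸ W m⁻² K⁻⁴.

Power absorbed = (1−a)S·πR²; power emitted = 4πR²σT⁴. Equating and cancelling πR²:
T = ((1−a)S / 4σ)^(1/4) = (360 / (4 × 5.67×10⁻⁸))^(1/4) = (1.59×10^9)^(1/4).
T = 200 K.

T ≈ 200 K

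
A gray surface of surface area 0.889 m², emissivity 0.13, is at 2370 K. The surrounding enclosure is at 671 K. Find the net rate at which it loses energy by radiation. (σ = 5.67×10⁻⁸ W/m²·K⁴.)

Q ≈ 2.05×10^5 W

Q = εσA(T⁴ − T_s⁴). T⁴ − T_s⁴ = (2370)⁴ − (671)⁴ = 3.15×10^13 − 2.03×10^11 = 3.13×10^13 K⁴.
Q = 0.13 × 5.67×10⁻⁸ × 0.889 × 3.13×10^13 = 2.05×10^5 W.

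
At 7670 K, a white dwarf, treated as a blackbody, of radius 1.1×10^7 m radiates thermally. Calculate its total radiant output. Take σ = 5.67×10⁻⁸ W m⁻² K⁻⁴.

P ≈ 2.98×10^23 W

A = 4πr² = 4π × (1.1×10^7)² = 1.52×10^15 m².
P = σAT⁴ = 5.67×10⁻⁸ × 1.52×10^15 × (7670)⁴ = 5.67×10⁻⁸ × 1.52×10^15 × 3.46×10^15.
P = 2.98×10^23 W.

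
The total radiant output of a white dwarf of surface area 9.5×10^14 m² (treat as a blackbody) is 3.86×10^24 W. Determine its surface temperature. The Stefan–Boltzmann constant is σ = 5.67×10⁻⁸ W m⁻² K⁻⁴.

T ≈ 16400 K

From P = σAT⁴, T = (P / σA)^(1/4) = (3.86×10^24 / (5.67×10⁻⁸ × 9.50×10^14))^(1/4).
T = (7.17×10^16)^(1/4) = 16400 K.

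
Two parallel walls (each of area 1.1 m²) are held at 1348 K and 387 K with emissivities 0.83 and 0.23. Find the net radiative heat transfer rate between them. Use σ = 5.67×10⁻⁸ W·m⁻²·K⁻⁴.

For two large parallel gray plates, q = σ(T₁⁴ − T₂⁴) / (1/ε₁ + 1/ε₂ − 1).
1/ε₁ + 1/ε₂ − 1 = 1/0.83 + 1/0.23 − 1 = 4.553.
T₁⁴ − T₂⁴ = 3.30×10^12 − 2.24×10^10 = 3.28×10^12 K⁴.
q = 5.67×10⁻⁸ × 3.28×10^12 / 4.553 = 40800 W/m².
Q = q·A = 40800 × 1.1 = 44900 W.

Q ≈ 44900 W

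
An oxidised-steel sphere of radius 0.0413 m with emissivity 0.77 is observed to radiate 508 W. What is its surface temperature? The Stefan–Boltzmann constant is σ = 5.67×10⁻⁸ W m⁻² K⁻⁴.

A = 4πr² = 4π × (0.0413)² = 0.0214 m².
From P = εσAT⁴, T = (P / εσA)^(1/4) = (508 / (0.77 × 5.67×10⁻⁸ × 0.0214))^(1/4).
T = (5.43×10^11)^(1/4) = 858 K.

T ≈ 858 K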